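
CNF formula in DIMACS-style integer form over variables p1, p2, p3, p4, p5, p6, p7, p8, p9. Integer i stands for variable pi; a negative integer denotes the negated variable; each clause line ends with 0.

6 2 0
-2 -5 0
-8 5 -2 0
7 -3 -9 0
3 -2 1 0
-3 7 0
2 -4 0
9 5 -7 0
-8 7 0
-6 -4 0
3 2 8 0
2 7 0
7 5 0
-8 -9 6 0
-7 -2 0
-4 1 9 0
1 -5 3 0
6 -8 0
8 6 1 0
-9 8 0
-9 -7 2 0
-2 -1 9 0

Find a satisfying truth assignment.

p1=1  p2=0  p3=1  p4=0  p5=1  p6=1  p7=1  p8=1  p9=0

p4 occurs only negated in the remaining clauses — set p4 = False.
Try p1 = True.
Try p2 = False.
  then p6 is forced to True.
  then p7 is forced to True.
  then p9 is forced to False.
  then p5 is forced to True.
Try p3 = True.
p8 is now unconstrained; take p8 = True.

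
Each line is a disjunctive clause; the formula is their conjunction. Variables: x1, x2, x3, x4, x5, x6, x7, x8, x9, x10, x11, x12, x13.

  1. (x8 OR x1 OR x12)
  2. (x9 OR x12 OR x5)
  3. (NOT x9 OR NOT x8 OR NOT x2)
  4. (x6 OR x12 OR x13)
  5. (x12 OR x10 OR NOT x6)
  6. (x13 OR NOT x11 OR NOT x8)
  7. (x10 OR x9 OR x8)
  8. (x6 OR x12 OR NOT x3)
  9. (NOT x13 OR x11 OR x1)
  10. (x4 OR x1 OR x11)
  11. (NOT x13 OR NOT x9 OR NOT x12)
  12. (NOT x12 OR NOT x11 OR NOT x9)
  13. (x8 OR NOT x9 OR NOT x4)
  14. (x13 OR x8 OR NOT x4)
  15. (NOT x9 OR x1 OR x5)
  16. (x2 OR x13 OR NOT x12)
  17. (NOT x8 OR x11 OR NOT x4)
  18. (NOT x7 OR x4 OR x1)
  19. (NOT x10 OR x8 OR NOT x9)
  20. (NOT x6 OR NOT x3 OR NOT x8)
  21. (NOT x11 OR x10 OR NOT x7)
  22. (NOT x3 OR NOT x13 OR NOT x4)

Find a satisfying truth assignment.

x1=True  x2=True  x3=True  x4=False  x5=True  x6=False  x7=False  x8=False  x9=True  x10=False  x11=False  x12=True  x13=False

Check each clause:
  1. (x12 OR x1 OR x8) — x1 is true.
  2. (x5 OR x9 OR x12) — x9 is true.
  3. (NOT x8 OR NOT x2 OR NOT x9) — NOT x8 is true.
  4. (x12 OR x6 OR x13) — x12 is true.
  5. (NOT x6 OR x12 OR x10) — NOT x6 is true.
  6. (NOT x11 OR NOT x8 OR x13) — NOT x8 is true.
  7. (x10 OR x8 OR x9) — x9 is true.
  8. (x12 OR x6 OR NOT x3) — x12 is true.
  9. (x11 OR NOT x13 OR x1) — x1 is true.
  10. (x1 OR x4 OR x11) — x1 is true.
  11. (NOT x12 OR NOT x13 OR NOT x9) — NOT x13 is true.
  12. (NOT x9 OR NOT x11 OR NOT x12) — NOT x11 is true.
  13. (NOT x4 OR x8 OR NOT x9) — NOT x4 is true.
  14. (x13 OR NOT x4 OR x8) — NOT x4 is true.
  15. (NOT x9 OR x5 OR x1) — x1 is true.
  16. (NOT x12 OR x13 OR x2) — x2 is true.
  17. (NOT x4 OR x11 OR NOT x8) — NOT x8 is true.
  18. (NOT x7 OR x4 OR x1) — NOT x7 is true.
  19. (NOT x10 OR NOT x9 OR x8) — NOT x10 is true.
  20. (NOT x3 OR NOT x6 OR NOT x8) — NOT x8 is true.
  21. (x10 OR NOT x7 OR NOT x11) — NOT x7 is true.
  22. (NOT x13 OR NOT x4 OR NOT x3) — NOT x13 is true.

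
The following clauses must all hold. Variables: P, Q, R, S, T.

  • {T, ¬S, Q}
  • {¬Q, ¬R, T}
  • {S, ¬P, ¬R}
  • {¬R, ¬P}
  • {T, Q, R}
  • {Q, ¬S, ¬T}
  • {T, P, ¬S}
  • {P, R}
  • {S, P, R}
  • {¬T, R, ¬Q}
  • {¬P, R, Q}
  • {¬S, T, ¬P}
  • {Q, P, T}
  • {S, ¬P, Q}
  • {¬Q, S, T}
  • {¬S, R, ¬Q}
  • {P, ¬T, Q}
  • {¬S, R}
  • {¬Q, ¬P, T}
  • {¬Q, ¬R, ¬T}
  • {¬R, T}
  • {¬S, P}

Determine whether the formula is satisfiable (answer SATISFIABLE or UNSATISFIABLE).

UNSATISFIABLE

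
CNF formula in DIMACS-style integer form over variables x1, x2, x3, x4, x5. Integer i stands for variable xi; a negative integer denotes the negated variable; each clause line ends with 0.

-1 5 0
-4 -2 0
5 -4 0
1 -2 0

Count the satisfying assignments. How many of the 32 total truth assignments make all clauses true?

12

Split on x1, then x2.
  x1=T, x2=T: remaining (x3,x4,x5) ∈ {(F,F,T); (T,F,T)} — 2.
  x1=T, x2=F: remaining (x3,x4,x5) ∈ {(F,F,T); (F,T,T); (T,F,T); (T,T,T)} — 4.
  x1=F, x2=T: a clause becomes empty — 0.
  x1=F, x2=F: x3 free; 3 ways for (x4,x5) × 2^1 = 6.
Total: 2 + 4 + 0 + 6 = 12.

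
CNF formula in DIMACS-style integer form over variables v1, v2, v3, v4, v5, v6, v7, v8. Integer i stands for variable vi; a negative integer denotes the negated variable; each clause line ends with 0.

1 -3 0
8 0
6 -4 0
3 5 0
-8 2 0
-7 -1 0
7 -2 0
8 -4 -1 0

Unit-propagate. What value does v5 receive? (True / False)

True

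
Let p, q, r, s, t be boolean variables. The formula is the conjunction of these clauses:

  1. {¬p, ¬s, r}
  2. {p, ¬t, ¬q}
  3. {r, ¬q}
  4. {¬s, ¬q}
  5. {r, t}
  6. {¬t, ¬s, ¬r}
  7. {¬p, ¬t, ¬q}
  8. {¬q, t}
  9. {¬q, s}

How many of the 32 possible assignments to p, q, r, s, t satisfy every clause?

9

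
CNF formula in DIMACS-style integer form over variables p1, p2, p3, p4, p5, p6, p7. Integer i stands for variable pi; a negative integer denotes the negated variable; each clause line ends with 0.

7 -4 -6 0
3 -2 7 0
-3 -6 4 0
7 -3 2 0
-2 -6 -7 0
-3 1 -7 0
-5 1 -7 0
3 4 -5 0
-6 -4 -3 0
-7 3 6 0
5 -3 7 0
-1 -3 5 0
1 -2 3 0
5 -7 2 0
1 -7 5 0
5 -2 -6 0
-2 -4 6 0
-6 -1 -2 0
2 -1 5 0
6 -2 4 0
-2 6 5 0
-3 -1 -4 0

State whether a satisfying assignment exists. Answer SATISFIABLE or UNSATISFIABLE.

Set p1 = False and propagate.
For the remaining variables, p2 = False, p3 = False, p4 = False, p5 = False, p6 = True, p7 = False works.
Every clause has at least one true literal under this assignment.
So p1 = False, p2 = False, p3 = False, p4 = False, p5 = False, p6 = True, p7 = False is a satisfying assignment.

SATISFIABLE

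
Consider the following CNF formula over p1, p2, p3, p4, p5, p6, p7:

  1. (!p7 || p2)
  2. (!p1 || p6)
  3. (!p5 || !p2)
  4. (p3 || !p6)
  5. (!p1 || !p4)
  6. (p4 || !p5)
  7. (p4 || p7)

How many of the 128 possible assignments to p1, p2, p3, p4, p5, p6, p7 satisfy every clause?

Case analysis on p4 and p1:
  p4=1, p1=1: a clause becomes empty — 0.
  p4=1, p1=0: 12 of the 32 assignments to (p2,p3,p5,p6,p7) work.
  p4=0, p1=1: remaining (p2,p3,p5,p6,p7) ∈ {(1,1,0,1,1)} — 1.
  p4=0, p1=0: remaining (p2,p3,p5,p6,p7) ∈ {(1,0,0,0,1); (1,1,0,0,1); (1,1,0,1,1)} — 3.
Total: 0 + 12 + 1 + 3 = 16.

16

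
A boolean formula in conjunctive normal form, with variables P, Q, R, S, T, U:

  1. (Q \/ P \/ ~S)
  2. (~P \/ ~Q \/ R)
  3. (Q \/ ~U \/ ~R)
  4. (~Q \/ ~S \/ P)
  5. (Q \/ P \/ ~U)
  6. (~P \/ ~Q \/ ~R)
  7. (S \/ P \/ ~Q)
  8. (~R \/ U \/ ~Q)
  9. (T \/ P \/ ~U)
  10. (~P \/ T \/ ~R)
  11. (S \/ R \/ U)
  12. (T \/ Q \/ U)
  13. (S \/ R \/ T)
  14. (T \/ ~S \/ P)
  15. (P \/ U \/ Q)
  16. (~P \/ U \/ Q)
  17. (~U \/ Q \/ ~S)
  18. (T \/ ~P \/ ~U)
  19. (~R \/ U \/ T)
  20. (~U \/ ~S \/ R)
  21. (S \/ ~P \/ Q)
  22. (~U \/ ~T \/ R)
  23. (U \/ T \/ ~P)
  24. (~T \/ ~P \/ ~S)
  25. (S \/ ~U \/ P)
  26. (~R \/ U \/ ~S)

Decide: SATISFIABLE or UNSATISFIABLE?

UNSATISFIABLE

P = True:
  U = True:
    propagation gives T=True, R=True, Q=True; an empty clause results — contradiction.
  U = False:
    propagation gives Q=True, R=True; an empty clause results — contradiction.
P = False:
  U = True:
    propagation gives Q=True, S=False; an empty clause results — contradiction.
  U = False:
    propagation gives Q=True, S=False; an empty clause results — contradiction.
Every branch closes, so no satisfying assignment exists.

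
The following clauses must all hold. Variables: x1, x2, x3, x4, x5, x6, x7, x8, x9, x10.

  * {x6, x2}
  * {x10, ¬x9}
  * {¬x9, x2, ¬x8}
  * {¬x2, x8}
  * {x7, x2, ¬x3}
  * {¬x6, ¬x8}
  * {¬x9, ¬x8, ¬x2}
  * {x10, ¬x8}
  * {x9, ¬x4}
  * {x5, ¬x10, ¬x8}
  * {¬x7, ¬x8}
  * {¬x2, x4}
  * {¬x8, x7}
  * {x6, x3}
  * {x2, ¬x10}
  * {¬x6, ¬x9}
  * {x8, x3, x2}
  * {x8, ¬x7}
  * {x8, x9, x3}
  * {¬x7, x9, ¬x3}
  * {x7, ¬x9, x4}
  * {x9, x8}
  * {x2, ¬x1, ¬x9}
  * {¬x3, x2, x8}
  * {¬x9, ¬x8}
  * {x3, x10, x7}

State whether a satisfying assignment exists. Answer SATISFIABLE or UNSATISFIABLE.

UNSATISFIABLE

x8 = True:
  propagation gives x6=False, x2=True, x9=False, x10=True; an empty clause results — contradiction.
x8 = False:
  propagation gives x2=False, x6=True, x10=False, x9=False; an empty clause results — contradiction.
Every branch closes, so no satisfying assignment exists.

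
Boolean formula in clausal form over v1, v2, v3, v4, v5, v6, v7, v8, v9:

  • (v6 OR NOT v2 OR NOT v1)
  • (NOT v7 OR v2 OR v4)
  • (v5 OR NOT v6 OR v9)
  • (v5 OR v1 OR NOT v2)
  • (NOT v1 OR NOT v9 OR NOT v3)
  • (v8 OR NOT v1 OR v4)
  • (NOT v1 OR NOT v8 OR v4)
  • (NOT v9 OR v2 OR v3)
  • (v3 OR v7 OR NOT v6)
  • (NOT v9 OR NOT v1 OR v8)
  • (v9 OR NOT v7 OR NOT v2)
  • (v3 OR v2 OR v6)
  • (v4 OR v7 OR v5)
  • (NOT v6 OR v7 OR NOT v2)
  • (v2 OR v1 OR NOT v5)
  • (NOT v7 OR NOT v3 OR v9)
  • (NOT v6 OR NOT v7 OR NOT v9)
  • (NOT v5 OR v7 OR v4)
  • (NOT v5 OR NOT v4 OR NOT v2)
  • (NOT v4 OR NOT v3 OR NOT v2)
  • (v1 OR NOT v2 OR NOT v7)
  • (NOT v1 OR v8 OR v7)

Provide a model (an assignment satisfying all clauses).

v1=F, v2=F, v3=T, v4=T, v5=F, v6=T, v7=F, v8=F, v9=T

Set v1 = False and propagate.
The remaining clauses are satisfied by v2 = False, v3 = True, v4 = True, v5 = False, v6 = True, v7 = False, v8 = False, v9 = True.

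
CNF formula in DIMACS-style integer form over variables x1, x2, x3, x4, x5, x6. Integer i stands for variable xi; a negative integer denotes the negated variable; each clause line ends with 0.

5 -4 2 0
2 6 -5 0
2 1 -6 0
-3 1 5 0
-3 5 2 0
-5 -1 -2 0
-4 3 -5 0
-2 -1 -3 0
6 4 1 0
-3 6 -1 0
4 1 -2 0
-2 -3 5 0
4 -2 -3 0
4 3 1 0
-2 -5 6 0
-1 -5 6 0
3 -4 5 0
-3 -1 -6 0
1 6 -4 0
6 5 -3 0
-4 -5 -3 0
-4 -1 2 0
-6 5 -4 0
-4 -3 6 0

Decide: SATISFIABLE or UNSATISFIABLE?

Branch on x1: take x1 = True.
Branch on x2: take x2 = False.
  then x4 is forced to False.
Try x3 = False.
For the remaining variables, x5 = False, x6 = True works.
So x1 = True, x2 = False, x3 = False, x4 = False, x5 = False, x6 = True is a satisfying assignment.

SATISFIABLE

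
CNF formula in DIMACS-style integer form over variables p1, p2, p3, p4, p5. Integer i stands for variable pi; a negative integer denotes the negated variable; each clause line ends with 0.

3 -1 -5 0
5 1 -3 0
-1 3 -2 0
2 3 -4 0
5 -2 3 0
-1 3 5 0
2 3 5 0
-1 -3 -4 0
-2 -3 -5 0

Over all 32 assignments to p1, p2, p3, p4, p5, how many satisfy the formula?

8

Split on p3, then p5.
  p3=1, p5=1: remaining (p1,p2,p4) ∈ {(0,0,0); (0,0,1); (1,0,0)} — 3.
  p3=1, p5=0: remaining (p1,p2,p4) ∈ {(1,0,0); (1,1,0)} — 2.
  p3=0, p5=1: remaining (p1,p2,p4) ∈ {(0,0,0); (0,1,0); (0,1,1)} — 3.
  p3=0, p5=0: a clause becomes empty — 0.
Total: 3 + 2 + 3 + 0 = 8.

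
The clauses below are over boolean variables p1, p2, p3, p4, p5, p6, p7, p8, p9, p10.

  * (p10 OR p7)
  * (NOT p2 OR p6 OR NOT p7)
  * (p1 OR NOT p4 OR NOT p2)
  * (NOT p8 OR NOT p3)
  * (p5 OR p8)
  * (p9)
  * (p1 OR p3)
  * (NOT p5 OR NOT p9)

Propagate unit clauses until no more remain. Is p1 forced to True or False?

True

Unit clause (p9) sets p9 = True.
(NOT p9 OR NOT p5): since p9 = True, the clause reduces to (NOT p5). p5 = False.
(p8 OR p5): since p5 = False, the clause reduces to (p8). p8 = True.
(NOT p3 OR NOT p8) with p8 = True leaves only NOT p3, so p3 = False.
From (p1 OR p3) and p3 = False: p1 = True.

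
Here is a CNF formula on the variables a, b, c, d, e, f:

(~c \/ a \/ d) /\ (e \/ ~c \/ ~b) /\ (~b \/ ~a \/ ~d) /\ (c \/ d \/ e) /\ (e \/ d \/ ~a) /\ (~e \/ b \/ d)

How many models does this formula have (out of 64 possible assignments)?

Split on d, then e.
  d=T, e=T: c, f free; 3 ways for (a,b) × 2^2 = 12.
  d=T, e=F: f free; 5 ways for (a,b,c) × 2^1 = 10.
  d=F, e=T: f free; 3 ways for (a,b,c) × 2^1 = 6.
  d=F, e=F: a clause becomes empty — 0.
Total: 12 + 10 + 6 + 0 = 28.

28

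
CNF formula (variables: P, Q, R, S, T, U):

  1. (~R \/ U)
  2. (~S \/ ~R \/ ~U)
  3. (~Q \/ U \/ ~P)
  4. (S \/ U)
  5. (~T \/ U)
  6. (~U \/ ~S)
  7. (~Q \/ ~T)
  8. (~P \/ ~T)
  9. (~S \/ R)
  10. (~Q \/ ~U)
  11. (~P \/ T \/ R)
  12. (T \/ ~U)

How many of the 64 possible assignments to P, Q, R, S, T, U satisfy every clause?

Satisfying assignments:
  P=F Q=F R=F S=F T=T U=T
  P=F Q=F R=T S=F T=T U=T
Count: 2.

2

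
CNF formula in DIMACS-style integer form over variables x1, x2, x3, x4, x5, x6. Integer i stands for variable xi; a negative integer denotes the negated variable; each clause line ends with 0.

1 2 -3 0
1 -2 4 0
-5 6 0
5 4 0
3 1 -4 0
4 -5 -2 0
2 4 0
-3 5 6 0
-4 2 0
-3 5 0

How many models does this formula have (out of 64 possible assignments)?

5

The models are:
  x1=0 x2=1 x3=1 x4=1 x5=1 x6=1
  x1=1 x2=1 x3=0 x4=1 x5=0 x6=0
  x1=1 x2=1 x3=0 x4=1 x5=0 x6=1
  x1=1 x2=1 x3=0 x4=1 x5=1 x6=1
  x1=1 x2=1 x3=1 x4=1 x5=1 x6=1
Count: 5.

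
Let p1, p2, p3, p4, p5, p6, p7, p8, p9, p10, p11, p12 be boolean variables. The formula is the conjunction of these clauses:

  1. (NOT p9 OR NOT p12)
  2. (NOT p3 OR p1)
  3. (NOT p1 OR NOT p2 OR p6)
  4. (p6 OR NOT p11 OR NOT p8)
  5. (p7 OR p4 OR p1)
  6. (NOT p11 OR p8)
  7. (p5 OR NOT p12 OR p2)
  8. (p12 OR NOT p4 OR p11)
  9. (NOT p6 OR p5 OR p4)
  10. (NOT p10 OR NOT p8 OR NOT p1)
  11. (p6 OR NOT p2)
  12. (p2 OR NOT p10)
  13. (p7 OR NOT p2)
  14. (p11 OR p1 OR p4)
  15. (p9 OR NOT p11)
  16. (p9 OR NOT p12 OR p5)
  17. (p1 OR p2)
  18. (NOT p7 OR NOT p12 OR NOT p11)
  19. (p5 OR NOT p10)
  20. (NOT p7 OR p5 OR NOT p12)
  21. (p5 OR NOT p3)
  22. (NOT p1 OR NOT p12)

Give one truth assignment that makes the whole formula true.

p5 occurs only positively in the remaining clauses — set p5 = True.
p10 occurs only negated in the remaining clauses — set p10 = False.
Set p1 = True and propagate.
  then p12 is forced to False.
For the remaining variables, p2 = False, p3 = True, p4 = False, p6 = True, p7 = True, p8 = True, p9 = False, p11 = False works.
Every clause has at least one true literal under this assignment.

p1=T, p2=F, p3=T, p4=F, p5=T, p6=T, p7=T, p8=T, p9=F, p10=F, p11=F, p12=F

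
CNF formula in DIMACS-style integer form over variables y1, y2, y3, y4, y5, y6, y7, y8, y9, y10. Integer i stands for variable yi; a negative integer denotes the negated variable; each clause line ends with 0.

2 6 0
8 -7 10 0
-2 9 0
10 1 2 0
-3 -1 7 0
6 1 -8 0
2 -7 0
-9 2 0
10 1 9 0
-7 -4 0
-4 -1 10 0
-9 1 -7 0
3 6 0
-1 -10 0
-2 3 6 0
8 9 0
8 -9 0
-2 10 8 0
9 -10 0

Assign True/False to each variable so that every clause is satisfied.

y1 = T, y2 = T, y3 = F, y4 = F, y5 = T, y6 = T, y7 = T, y8 = T, y9 = T, y10 = F

y4 occurs only negated in the remaining clauses — set y4 = False.
Pure literal: y6 appears only positively; assign y6 = True.
Try y1 = True.
  then y10 is forced to False.
Try y2 = True.
  then y9 is forced to True.
  then y8 is forced to True.
Set y3 = False and propagate.
y5, y7 are now unconstrained; take y5 = True, y7 = True.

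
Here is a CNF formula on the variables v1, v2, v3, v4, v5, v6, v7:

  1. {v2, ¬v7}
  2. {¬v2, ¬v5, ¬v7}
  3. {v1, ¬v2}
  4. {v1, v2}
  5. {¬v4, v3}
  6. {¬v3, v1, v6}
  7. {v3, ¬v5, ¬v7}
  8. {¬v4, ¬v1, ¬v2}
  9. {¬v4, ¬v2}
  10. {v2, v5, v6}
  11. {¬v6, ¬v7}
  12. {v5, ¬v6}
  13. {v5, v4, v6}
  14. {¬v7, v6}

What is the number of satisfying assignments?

10

Split on v2, then v6.
  v2=T, v6=T: remaining (v1,v3,v4,v5,v7) ∈ {(T,F,F,T,F); (T,T,F,T,F)} — 2.
  v2=T, v6=F: remaining (v1,v3,v4,v5,v7) ∈ {(T,F,F,T,F); (T,T,F,T,F)} — 2.
  v2=F, v6=T: remaining (v1,v3,v4,v5,v7) ∈ {(T,F,F,T,F); (T,T,F,T,F); (T,T,T,T,F)} — 3.
  v2=F, v6=F: remaining (v1,v3,v4,v5,v7) ∈ {(T,F,F,T,F); (T,T,F,T,F); (T,T,T,T,F)} — 3.
Total: 2 + 2 + 3 + 3 = 10.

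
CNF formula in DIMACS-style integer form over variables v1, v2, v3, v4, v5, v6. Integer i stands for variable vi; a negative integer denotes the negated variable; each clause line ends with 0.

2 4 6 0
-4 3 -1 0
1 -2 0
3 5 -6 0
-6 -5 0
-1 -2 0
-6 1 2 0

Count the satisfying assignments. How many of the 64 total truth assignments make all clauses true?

Split on v1, then v2.
  v1=1, v2=1: a clause becomes empty — 0.
  v1=1, v2=0: remaining (v3,v4,v5,v6) ∈ {(1,0,0,1); (1,1,0,0); (1,1,0,1); (1,1,1,0)} — 4.
  v1=0, v2=1: a clause becomes empty — 0.
  v1=0, v2=0: remaining (v3,v4,v5,v6) ∈ {(0,1,0,0); (0,1,1,0); (1,1,0,0); (1,1,1,0)} — 4.
Total: 0 + 4 + 0 + 4 = 8.

8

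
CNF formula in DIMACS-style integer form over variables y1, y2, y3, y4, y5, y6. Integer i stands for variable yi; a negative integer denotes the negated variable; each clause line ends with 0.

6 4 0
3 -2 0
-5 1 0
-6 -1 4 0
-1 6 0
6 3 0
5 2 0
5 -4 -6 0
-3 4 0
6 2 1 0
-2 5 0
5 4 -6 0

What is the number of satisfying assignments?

3

The models are:
  y1=T y2=F y3=F y4=T y5=T y6=T
  y1=T y2=F y3=T y4=T y5=T y6=T
  y1=T y2=T y3=T y4=T y5=T y6=T
Count: 3.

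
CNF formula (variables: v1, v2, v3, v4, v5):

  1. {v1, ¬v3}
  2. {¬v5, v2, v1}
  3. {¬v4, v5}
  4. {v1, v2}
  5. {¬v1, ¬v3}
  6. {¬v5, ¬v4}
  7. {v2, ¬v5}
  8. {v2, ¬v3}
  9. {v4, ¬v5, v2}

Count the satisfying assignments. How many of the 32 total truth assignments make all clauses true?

5

The models are:
  v1=F v2=T v3=F v4=F v5=F
  v1=F v2=T v3=F v4=F v5=T
  v1=T v2=F v3=F v4=F v5=F
  v1=T v2=T v3=F v4=F v5=F
  v1=T v2=T v3=F v4=F v5=T
That's 5 in total.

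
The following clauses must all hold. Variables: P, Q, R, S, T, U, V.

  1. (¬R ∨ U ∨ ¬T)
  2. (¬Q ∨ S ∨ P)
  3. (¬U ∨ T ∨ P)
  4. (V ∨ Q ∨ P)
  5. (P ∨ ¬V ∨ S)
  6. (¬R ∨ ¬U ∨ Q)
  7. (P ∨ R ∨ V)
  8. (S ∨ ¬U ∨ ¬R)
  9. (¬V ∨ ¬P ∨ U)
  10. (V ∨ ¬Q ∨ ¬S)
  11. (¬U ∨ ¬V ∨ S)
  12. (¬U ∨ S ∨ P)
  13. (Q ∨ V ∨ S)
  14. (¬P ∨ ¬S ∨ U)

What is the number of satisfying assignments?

22

Split on P, then S.
  P=1, S=1: T free; 4 ways for (Q,R,U,V) × 2^1 = 8.
  P=1, S=0: 5 of the 32 assignments to (Q,R,T,U,V) work.
  P=0, S=1: 9 of the 32 assignments to (Q,R,T,U,V) work.
  P=0, S=0: a clause becomes empty — 0.
Total: 8 + 5 + 9 + 0 = 22.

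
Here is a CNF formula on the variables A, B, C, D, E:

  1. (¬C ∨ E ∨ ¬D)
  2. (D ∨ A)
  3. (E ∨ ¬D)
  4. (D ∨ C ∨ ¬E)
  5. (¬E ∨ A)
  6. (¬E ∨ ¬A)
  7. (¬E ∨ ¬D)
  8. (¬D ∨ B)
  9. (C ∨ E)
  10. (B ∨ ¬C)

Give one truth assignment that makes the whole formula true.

A=1, B=1, C=1, D=0, E=0

Check each clause:
  1. (¬D ∨ ¬C ∨ E) — ¬D is true.
  2. (D ∨ A) — A is true.
  3. (¬D ∨ E) — ¬D is true.
  4. (¬E ∨ C ∨ D) — C is true.
  5. (A ∨ ¬E) — A is true.
  6. (¬A ∨ ¬E) — ¬E is true.
  7. (¬E ∨ ¬D) — ¬E is true.
  8. (B ∨ ¬D) — B is true.
  9. (C ∨ E) — C is true.
  10. (B ∨ ¬C) — B is true.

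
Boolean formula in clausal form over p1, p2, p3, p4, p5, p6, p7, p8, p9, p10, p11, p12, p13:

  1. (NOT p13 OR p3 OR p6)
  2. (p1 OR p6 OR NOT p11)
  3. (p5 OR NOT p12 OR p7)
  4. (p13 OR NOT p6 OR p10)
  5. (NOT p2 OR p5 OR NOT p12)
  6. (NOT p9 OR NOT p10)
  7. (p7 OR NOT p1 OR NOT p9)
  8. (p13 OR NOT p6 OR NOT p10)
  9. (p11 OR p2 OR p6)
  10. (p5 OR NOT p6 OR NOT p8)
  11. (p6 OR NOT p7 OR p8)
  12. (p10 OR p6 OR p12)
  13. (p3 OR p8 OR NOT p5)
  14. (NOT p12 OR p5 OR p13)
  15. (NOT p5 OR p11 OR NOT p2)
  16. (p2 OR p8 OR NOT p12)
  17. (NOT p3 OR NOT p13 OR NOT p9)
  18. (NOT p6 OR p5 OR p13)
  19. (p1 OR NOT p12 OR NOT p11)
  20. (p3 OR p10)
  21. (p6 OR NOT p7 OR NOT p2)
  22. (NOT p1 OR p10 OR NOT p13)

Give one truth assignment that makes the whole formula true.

p9 occurs only negated in the remaining clauses — set p9 = False.
Branch on p1: take p1 = True.
Branch on p2: take p2 = True.
Set p3 = False and propagate.
  then p10 is forced to True.
The remaining clauses are satisfied by p4 = False, p5 = False, p6 = False, p7 = False, p8 = False, p11 = True, p12 = False, p13 = False.

p1=T, p2=T, p3=F, p4=F, p5=F, p6=F, p7=F, p8=F, p9=F, p10=T, p11=T, p12=F, p13=F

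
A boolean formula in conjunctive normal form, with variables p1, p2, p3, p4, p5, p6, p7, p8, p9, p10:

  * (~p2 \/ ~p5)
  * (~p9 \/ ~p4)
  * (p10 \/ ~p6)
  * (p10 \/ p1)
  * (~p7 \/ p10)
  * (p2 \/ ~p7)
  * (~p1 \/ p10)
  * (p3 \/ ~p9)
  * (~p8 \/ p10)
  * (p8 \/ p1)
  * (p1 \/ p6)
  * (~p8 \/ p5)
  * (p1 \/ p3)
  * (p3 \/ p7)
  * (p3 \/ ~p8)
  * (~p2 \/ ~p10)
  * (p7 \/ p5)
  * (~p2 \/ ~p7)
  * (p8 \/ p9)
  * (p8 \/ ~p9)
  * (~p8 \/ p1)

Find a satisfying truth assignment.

p3 occurs only positively in the remaining clauses — set p3 = True.
Try p1 = True.
  then p10 is forced to True.
  then p2 is forced to False.
  then p7 is forced to False.
  then p5 is forced to True.
Try p4 = True.
  then p9 is forced to False.
  then p8 is forced to True.
p6 is now unconstrained; take p6 = True.
Check each clause:
  1. (~p5 \/ ~p2) — ~p2 is true.
  2. (~p4 \/ ~p9) — ~p9 is true.
  3. (~p6 \/ p10) — p10 is true.
  4. (p1 \/ p10) — p1 is true.
  5. (~p7 \/ p10) — ~p7 is true.
  6. (~p7 \/ p2) — ~p7 is true.
  7. (p10 \/ ~p1) — p10 is true.
  8. (~p9 \/ p3) — p3 is true.
  9. (p10 \/ ~p8) — p10 is true.
  10. (p8 \/ p1) — p8 is true.
  11. (p6 \/ p1) — p1 is true.
  12. (p5 \/ ~p8) — p5 is true.
  13. (p3 \/ p1) — p1 is true.
  14. (p3 \/ p7) — p3 is true.
  15. (~p8 \/ p3) — p3 is true.
  16. (~p2 \/ ~p10) — ~p2 is true.
  17. (p7 \/ p5) — p5 is true.
  18. (~p2 \/ ~p7) — ~p7 is true.
  19. (p9 \/ p8) — p8 is true.
  20. (~p9 \/ p8) — p8 is true.
  21. (p1 \/ ~p8) — p1 is true.

p1=True  p2=False  p3=True  p4=True  p5=True  p6=True  p7=False  p8=True  p9=False  p10=True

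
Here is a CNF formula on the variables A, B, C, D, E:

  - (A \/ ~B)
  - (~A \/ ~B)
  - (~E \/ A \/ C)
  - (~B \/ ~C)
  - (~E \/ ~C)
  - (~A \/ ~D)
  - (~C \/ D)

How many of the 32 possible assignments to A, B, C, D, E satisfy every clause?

5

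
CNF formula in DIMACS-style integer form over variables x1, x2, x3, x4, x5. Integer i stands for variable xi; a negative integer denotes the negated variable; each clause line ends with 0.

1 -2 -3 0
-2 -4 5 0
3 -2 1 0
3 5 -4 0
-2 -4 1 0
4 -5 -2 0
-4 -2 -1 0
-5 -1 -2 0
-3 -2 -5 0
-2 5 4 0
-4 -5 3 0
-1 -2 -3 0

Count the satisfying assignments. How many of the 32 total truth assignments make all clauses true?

12

Split on x2, then x4.
  x2=1, x4=1: a clause becomes empty — 0.
  x2=1, x4=0: a clause becomes empty — 0.
  x2=0, x4=1: remaining (x1,x3,x5) ∈ {(0,1,0); (0,1,1); (1,1,0); (1,1,1)} — 4.
  x2=0, x4=0: x1, x3, x5 free → 2^3 = 8.
Total: 0 + 0 + 4 + 8 = 12.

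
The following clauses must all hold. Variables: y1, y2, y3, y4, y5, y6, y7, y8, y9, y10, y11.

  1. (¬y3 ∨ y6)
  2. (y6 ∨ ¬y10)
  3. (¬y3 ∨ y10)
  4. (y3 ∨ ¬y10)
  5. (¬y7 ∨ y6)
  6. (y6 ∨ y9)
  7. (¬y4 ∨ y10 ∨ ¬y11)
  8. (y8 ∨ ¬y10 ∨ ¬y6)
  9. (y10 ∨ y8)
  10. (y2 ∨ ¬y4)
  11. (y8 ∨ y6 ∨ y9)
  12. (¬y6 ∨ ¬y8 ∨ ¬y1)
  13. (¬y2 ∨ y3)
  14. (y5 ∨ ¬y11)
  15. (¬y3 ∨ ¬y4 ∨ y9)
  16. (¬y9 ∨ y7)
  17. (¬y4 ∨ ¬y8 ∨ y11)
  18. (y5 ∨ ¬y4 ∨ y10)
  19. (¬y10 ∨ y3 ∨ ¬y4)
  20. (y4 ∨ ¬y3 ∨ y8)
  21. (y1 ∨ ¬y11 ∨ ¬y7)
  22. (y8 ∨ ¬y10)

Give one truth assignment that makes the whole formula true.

y1=F  y2=T  y3=T  y4=F  y5=F  y6=T  y7=F  y8=T  y9=F  y10=T  y11=F

Check each clause:
  1. (y6 ∨ ¬y3) — y6 is true.
  2. (¬y10 ∨ y6) — y6 is true.
  3. (y10 ∨ ¬y3) — y10 is true.
  4. (¬y10 ∨ y3) — y3 is true.
  5. (¬y7 ∨ y6) — ¬y7 is true.
  6. (y9 ∨ y6) — y6 is true.
  7. (y10 ∨ ¬y11 ∨ ¬y4) — y10 is true.
  8. (¬y6 ∨ y8 ∨ ¬y10) — y8 is true.
  9. (y10 ∨ y8) — y8 is true.
  10. (y2 ∨ ¬y4) — y2 is true.
  11. (y9 ∨ y6 ∨ y8) — y8 is true.
  12. (¬y6 ∨ ¬y8 ∨ ¬y1) — ¬y1 is true.
  13. (¬y2 ∨ y3) — y3 is true.
  14. (y5 ∨ ¬y11) — ¬y11 is true.
  15. (¬y3 ∨ y9 ∨ ¬y4) — ¬y4 is true.
  16. (¬y9 ∨ y7) — ¬y9 is true.
  17. (y11 ∨ ¬y8 ∨ ¬y4) — ¬y4 is true.
  18. (¬y4 ∨ y5 ∨ y10) — y10 is true.
  19. (¬y4 ∨ ¬y10 ∨ y3) — y3 is true.
  20. (y4 ∨ ¬y3 ∨ y8) — y8 is true.
  21. (y1 ∨ ¬y11 ∨ ¬y7) — ¬y7 is true.
  22. (¬y10 ∨ y8) — y8 is true.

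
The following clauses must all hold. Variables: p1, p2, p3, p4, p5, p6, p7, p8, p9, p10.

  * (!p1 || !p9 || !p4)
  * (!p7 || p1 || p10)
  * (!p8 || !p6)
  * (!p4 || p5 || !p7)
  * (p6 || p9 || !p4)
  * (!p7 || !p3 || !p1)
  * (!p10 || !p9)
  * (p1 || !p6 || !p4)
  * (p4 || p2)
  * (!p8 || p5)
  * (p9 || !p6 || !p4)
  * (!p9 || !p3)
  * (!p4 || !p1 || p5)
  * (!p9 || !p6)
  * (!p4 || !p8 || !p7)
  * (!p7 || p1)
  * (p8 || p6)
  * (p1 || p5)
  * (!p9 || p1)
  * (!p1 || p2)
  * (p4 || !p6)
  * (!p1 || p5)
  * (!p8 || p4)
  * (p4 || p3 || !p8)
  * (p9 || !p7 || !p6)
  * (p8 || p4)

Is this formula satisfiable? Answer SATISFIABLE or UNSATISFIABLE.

UNSATISFIABLE

p4 = True:
  p1 = True:
    propagation gives p9=False, p6=True; an empty clause results — contradiction.
  p1 = False:
    propagation gives p6=False, p9=True; an empty clause results — contradiction.
p4 = False:
  propagation gives p2=True, p6=False, p8=True; an empty clause results — contradiction.
Every branch closes, so no satisfying assignment exists.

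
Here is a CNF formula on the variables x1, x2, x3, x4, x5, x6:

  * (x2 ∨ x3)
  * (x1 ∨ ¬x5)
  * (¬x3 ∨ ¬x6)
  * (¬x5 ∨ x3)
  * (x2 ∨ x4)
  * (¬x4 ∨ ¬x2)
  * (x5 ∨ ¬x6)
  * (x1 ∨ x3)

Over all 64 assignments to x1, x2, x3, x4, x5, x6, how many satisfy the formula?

The models are:
  x1=F x2=F x3=T x4=T x5=F x6=F
  x1=F x2=T x3=T x4=F x5=F x6=F
  x1=T x2=F x3=T x4=T x5=F x6=F
  x1=T x2=F x3=T x4=T x5=T x6=F
  x1=T x2=T x3=F x4=F x5=F x6=F
  x1=T x2=T x3=T x4=F x5=F x6=F
  x1=T x2=T x3=T x4=F x5=T x6=F
That's 7 in total.

7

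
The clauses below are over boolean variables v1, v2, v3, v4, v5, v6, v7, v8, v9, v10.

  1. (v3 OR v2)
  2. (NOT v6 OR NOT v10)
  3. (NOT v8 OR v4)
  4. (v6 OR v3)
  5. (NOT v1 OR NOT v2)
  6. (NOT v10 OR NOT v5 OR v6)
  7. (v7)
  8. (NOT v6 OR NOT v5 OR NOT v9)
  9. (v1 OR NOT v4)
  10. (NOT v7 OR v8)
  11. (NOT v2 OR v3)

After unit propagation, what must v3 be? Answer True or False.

(v7) stands alone — v7 = True.
From (v8 OR NOT v7) and v7 = True: v8 = True.
From (v4 OR NOT v8) and v8 = True: v4 = True.
(NOT v4 OR v1) with v4 = True leaves only v1, so v1 = True.
From (NOT v1 OR NOT v2) and v1 = True: v2 = False.
From (v3 OR v2) and v2 = False: v3 = True.

True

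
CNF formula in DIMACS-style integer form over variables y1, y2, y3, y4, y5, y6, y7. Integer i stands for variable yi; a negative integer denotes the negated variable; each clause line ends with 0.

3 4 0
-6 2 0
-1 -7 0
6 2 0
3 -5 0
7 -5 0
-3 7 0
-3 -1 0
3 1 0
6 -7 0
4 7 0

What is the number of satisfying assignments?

6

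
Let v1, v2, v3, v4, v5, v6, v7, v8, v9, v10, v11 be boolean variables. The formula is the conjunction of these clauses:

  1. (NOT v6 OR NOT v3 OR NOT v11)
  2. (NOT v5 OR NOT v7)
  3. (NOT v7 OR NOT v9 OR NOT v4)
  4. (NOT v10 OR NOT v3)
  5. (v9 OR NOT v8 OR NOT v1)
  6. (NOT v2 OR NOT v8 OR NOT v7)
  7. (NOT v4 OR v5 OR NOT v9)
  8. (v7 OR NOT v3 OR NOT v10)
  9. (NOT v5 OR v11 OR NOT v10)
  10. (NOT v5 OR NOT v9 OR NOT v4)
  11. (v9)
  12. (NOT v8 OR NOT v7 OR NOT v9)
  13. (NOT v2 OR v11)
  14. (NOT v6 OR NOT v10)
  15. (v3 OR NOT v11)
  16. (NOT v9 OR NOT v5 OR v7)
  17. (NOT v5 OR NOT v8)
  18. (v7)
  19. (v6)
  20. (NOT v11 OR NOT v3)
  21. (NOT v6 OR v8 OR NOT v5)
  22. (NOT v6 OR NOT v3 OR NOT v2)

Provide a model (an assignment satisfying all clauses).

v1=F, v2=F, v3=F, v4=F, v5=F, v6=T, v7=T, v8=F, v9=T, v10=F, v11=F

Check each clause:
  1. (NOT v11 OR NOT v6 OR NOT v3) — NOT v3 is true.
  2. (NOT v5 OR NOT v7) — NOT v5 is true.
  3. (NOT v7 OR NOT v9 OR NOT v4) — NOT v4 is true.
  4. (NOT v3 OR NOT v10) — NOT v3 is true.
  5. (NOT v8 OR NOT v1 OR v9) — NOT v8 is true.
  6. (NOT v2 OR NOT v7 OR NOT v8) — NOT v8 is true.
  7. (v5 OR NOT v9 OR NOT v4) — NOT v4 is true.
  8. (v7 OR NOT v10 OR NOT v3) — NOT v3 is true.
  9. (NOT v10 OR NOT v5 OR v11) — NOT v10 is true.
  10. (NOT v4 OR NOT v9 OR NOT v5) — NOT v5 is true.
  11. (v9) — v9 is true.
  12. (NOT v9 OR NOT v7 OR NOT v8) — NOT v8 is true.
  13. (v11 OR NOT v2) — NOT v2 is true.
  14. (NOT v6 OR NOT v10) — NOT v10 is true.
  15. (v3 OR NOT v11) — NOT v11 is true.
  16. (NOT v5 OR v7 OR NOT v9) — NOT v5 is true.
  17. (NOT v8 OR NOT v5) — NOT v8 is true.
  18. (v7) — v7 is true.
  19. (v6) — v6 is true.
  20. (NOT v3 OR NOT v11) — NOT v3 is true.
  21. (NOT v6 OR v8 OR NOT v5) — NOT v5 is true.
  22. (NOT v3 OR NOT v2 OR NOT v6) — NOT v3 is true.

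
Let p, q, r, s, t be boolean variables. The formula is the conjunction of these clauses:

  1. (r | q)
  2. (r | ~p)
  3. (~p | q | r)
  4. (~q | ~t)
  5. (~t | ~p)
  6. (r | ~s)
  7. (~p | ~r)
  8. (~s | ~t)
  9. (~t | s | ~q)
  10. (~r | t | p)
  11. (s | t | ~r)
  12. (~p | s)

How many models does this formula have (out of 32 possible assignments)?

The models are:
  p=0 q=0 r=1 s=0 t=1
  p=0 q=1 r=0 s=0 t=0
That's 2 in total.

2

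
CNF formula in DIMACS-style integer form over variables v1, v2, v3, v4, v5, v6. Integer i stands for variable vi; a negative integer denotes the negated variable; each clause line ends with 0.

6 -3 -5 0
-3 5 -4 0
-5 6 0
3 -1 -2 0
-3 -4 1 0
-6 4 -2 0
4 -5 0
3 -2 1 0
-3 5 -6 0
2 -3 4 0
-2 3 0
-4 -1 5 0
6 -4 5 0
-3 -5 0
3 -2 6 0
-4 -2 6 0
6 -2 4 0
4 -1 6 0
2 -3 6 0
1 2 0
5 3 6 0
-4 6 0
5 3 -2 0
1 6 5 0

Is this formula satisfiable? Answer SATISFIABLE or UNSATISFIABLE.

SATISFIABLE

Branch on v1: take v1 = True.
Set v2 = False and propagate.
Try v3 = False.
The remaining clauses are satisfied by v4 = False, v5 = False, v6 = True.
So v1 = True, v2 = False, v3 = False, v4 = False, v5 = False, v6 = True is a satisfying assignment.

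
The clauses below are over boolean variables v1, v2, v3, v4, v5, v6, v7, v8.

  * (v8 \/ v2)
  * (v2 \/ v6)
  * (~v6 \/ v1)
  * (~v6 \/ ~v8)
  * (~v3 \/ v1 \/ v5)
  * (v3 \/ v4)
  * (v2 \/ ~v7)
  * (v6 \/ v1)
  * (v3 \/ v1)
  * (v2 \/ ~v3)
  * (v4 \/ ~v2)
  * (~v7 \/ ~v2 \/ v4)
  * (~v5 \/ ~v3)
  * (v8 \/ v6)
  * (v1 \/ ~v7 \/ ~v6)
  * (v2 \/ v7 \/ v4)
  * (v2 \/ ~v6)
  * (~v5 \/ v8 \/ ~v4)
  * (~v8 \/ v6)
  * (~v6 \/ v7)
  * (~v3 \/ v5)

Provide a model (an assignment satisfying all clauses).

v1 occurs only positively in the remaining clauses — set v1 = True.
Branch on v2: take v2 = True.
  then v4 is forced to True.
Set v3 = False and propagate.
Try v5 = False.
The remaining clauses are satisfied by v6 = True, v7 = True, v8 = False.
Every clause has at least one true literal under this assignment.
Check each clause:
  1. (v2 \/ v8) — v2 is true.
  2. (v6 \/ v2) — v2 is true.
  3. (~v6 \/ v1) — v1 is true.
  4. (~v8 \/ ~v6) — ~v8 is true.
  5. (v5 \/ v1 \/ ~v3) — v1 is true.
  6. (v3 \/ v4) — v4 is true.
  7. (v2 \/ ~v7) — v2 is true.
  8. (v1 \/ v6) — v1 is true.
  9. (v3 \/ v1) — v1 is true.
  10. (v2 \/ ~v3) — v2 is true.
  11. (~v2 \/ v4) — v4 is true.
  12. (~v7 \/ v4 \/ ~v2) — v4 is true.
  13. (~v3 \/ ~v5) — ~v5 is true.
  14. (v8 \/ v6) — v6 is true.
  15. (~v6 \/ v1 \/ ~v7) — v1 is true.
  16. (v7 \/ v2 \/ v4) — v2 is true.
  17. (~v6 \/ v2) — v2 is true.
  18. (v8 \/ ~v4 \/ ~v5) — ~v5 is true.
  19. (~v8 \/ v6) — ~v8 is true.
  20. (v7 \/ ~v6) — v7 is true.
  21. (~v3 \/ v5) — ~v3 is true.

v1=T, v2=T, v3=F, v4=T, v5=F, v6=T, v7=T, v8=F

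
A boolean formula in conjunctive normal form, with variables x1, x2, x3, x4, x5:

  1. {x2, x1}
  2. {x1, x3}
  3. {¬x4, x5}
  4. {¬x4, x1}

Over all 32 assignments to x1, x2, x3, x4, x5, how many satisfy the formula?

Case analysis on x1 and x4:
  x1=T, x4=T: remaining (x2,x3,x5) ∈ {(F,F,T); (F,T,T); (T,F,T); (T,T,T)} — 4.
  x1=T, x4=F: x2, x3, x5 free → 2^3 = 8.
  x1=F, x4=T: a clause becomes empty — 0.
  x1=F, x4=F: remaining (x2,x3,x5) ∈ {(T,T,F); (T,T,T)} — 2.
Total: 4 + 8 + 0 + 2 = 14.

14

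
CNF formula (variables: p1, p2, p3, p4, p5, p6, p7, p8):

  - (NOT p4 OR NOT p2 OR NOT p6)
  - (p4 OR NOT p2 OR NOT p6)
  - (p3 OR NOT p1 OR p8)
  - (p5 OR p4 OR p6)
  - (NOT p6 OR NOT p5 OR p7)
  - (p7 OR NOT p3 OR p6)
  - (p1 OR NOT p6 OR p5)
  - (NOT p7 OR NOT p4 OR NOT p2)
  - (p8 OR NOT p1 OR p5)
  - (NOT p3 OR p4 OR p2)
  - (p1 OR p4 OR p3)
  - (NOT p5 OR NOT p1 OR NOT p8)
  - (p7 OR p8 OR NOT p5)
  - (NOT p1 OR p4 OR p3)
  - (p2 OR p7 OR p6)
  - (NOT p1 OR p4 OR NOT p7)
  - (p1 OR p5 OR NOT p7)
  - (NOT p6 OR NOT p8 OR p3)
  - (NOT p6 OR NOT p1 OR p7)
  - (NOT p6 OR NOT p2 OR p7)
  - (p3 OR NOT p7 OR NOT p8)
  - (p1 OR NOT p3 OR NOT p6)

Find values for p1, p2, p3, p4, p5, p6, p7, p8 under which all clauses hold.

p1=F, p2=T, p3=F, p4=T, p5=F, p6=F, p7=F, p8=T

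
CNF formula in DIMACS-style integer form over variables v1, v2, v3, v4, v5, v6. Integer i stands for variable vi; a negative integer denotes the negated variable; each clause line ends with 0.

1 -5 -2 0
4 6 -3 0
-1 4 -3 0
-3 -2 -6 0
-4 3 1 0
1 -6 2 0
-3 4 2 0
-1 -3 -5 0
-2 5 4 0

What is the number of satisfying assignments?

22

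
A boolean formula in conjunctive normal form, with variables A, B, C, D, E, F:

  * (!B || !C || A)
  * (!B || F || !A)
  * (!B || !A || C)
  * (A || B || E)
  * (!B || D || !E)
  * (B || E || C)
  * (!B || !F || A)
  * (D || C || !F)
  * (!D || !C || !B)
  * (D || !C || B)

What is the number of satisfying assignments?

16

Case analysis on B and C:
  B=T, C=T: remaining (A,D,E,F) ∈ {(T,F,F,T)} — 1.
  B=T, C=F: remaining (A,D,E,F) ∈ {(F,F,F,F); (F,T,F,F); (F,T,T,F)} — 3.
  B=F, C=T: F free; 3 ways for (A,D,E) × 2^1 = 6.
  B=F, C=F: A free; 3 ways for (D,E,F) × 2^1 = 6.
Total: 1 + 3 + 6 + 6 = 16.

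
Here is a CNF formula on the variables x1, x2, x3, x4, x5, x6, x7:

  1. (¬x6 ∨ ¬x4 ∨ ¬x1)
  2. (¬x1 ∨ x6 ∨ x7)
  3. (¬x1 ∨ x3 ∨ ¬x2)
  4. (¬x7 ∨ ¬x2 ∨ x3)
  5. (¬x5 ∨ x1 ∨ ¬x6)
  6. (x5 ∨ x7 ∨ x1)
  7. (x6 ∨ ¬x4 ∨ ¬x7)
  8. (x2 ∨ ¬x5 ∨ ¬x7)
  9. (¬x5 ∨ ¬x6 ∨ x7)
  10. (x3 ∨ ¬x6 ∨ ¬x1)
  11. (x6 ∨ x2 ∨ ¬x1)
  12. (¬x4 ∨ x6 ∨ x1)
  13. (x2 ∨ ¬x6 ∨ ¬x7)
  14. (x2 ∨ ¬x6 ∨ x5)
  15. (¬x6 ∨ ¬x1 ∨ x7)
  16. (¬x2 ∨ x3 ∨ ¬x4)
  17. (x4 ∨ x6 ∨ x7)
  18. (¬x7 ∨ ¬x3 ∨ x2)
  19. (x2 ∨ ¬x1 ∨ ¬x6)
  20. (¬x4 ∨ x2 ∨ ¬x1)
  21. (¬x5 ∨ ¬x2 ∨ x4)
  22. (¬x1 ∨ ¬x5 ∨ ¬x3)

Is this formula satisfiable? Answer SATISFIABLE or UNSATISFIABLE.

Set x1 = False and propagate.
The remaining clauses are satisfied by x2 = True, x3 = True, x4 = False, x5 = False, x6 = False, x7 = True.
So x1=0, x2=1, x3=1, x4=0, x5=0, x6=0, x7=1 is a satisfying assignment.

SATISFIABLE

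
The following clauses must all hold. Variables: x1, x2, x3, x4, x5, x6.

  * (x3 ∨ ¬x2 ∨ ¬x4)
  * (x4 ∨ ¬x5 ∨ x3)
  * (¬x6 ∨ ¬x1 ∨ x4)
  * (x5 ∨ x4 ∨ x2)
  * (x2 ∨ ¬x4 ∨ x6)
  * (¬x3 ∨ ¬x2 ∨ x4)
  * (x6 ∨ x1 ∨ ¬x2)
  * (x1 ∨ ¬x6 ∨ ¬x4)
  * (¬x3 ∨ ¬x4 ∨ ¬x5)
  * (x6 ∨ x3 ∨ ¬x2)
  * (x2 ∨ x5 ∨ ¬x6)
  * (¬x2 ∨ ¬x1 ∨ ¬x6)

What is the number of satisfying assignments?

Satisfying assignments:
  x1=F x2=F x3=T x4=F x5=T x6=F
  x1=F x2=F x3=T x4=F x5=T x6=T
  x1=F x2=T x3=F x4=F x5=F x6=T
  x1=T x2=F x3=F x4=T x5=T x6=T
  x1=T x2=F x3=T x4=F x5=T x6=F
  x1=T x2=T x3=T x4=T x5=F x6=F
Count: 6.

6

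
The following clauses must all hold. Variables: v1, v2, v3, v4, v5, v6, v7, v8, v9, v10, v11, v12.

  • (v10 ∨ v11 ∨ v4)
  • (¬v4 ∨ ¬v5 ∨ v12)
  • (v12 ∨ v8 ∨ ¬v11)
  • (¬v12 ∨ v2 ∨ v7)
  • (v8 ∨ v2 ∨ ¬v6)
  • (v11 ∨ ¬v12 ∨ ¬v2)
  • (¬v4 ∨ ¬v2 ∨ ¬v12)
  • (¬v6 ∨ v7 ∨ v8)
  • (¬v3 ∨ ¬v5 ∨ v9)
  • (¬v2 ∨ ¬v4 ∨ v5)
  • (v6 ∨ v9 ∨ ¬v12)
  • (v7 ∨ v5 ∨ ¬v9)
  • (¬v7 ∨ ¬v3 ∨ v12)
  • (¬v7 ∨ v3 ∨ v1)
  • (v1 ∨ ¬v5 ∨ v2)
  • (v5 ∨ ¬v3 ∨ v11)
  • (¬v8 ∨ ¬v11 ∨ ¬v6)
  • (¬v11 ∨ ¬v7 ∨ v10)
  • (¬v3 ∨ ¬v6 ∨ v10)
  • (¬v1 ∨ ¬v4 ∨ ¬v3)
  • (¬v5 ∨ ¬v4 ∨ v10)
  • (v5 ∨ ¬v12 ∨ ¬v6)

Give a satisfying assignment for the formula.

v1 = T, v2 = F, v3 = F, v4 = T, v5 = F, v6 = T, v7 = T, v8 = T, v9 = T, v10 = T, v11 = F, v12 = F

v10 occurs only positively in the remaining clauses — set v10 = True.
Branch on v1: take v1 = True.
Set v2 = False and propagate.
Branch on v3: take v3 = False.
For the remaining variables, v4 = True, v5 = False, v6 = True, v7 = True, v8 = True, v9 = True, v11 = False, v12 = False works.
Every clause has at least one true literal under this assignment.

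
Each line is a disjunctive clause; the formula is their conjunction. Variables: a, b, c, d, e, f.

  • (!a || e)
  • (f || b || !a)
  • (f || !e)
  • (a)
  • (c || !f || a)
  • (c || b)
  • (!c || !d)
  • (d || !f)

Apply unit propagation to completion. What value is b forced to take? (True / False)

True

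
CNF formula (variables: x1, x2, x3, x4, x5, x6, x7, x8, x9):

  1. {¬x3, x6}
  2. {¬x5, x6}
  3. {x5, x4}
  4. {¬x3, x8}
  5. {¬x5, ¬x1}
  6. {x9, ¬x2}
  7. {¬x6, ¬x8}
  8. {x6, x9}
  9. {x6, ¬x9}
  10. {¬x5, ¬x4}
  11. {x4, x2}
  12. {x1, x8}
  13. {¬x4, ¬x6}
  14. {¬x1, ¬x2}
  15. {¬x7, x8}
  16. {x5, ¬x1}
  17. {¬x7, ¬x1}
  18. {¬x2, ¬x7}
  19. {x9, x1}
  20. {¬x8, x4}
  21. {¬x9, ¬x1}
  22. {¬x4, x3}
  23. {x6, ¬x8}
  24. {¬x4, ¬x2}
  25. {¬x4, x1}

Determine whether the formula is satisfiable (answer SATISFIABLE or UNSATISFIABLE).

UNSATISFIABLE

x1 = True:
  propagation gives x5=False; an empty clause results — contradiction.
x1 = False:
  propagation gives x8=True, x6=False; an empty clause results — contradiction.
Every branch closes, so no satisfying assignment exists.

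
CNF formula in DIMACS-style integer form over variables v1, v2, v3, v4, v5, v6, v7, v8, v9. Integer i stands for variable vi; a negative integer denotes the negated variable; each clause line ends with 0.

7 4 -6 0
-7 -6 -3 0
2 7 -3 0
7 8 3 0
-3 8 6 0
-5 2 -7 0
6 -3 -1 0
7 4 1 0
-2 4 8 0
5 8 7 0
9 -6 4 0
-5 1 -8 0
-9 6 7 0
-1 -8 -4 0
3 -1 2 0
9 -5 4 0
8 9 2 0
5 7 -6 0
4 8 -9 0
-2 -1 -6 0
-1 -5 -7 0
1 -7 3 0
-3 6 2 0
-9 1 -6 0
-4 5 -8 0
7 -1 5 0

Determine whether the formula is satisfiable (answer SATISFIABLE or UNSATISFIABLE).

SATISFIABLE

Branch on v1: take v1 = False.
Set v2 = True and propagate.
Branch on v3: take v3 = True.
For the remaining variables, v4 = True, v5 = True, v6 = True, v7 = False, v8 = False, v9 = False works.
Every clause has at least one true literal under this assignment.
So v1=False, v2=True, v3=True, v4=True, v5=True, v6=True, v7=False, v8=False, v9=False is a satisfying assignment.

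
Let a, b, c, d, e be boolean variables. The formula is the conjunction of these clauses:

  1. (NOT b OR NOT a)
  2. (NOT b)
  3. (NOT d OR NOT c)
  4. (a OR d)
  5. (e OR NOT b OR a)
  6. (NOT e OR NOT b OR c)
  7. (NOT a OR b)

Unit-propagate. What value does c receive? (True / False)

False

(NOT b) is a unit clause: b = False.
In (b OR NOT a), b is now false; NOT a must hold, so a = False.
(d OR a) with a = False leaves only d, so d = True.
From (NOT c OR NOT d) and d = True: c = False.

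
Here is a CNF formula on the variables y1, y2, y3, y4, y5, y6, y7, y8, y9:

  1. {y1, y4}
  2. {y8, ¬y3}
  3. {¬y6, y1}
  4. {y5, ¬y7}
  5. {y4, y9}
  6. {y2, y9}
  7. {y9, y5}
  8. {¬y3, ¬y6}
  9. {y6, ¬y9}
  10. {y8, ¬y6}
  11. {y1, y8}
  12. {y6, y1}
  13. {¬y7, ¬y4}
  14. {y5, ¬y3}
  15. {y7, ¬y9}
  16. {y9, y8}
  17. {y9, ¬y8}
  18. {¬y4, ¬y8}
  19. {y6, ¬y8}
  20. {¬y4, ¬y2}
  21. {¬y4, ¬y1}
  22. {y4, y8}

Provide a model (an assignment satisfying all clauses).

Pure literal: y3 appears only negated; assign y3 = False.
y5 occurs only positively in the remaining clauses — set y5 = True.
Set y1 = True and propagate.
  then y4 is forced to False.
  then y9 is forced to True.
  then y6 is forced to True.
  then y8 is forced to True.
  then y7 is forced to True.
y2 is now unconstrained; take y2 = False.

y1=True, y2=False, y3=False, y4=False, y5=True, y6=True, y7=True, y8=True, y9=True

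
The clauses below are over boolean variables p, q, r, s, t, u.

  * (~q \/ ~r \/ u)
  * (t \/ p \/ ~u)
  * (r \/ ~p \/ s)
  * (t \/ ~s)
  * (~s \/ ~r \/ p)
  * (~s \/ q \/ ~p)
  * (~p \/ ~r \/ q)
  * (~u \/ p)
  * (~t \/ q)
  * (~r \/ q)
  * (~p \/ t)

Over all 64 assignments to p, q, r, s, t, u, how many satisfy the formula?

8

Case analysis on p and q:
  p=T, q=T: remaining (r,s,t,u) ∈ {(F,T,T,F); (F,T,T,T); (T,F,T,T); (T,T,T,T)} — 4.
  p=T, q=F: a clause becomes empty — 0.
  p=F, q=T: remaining (r,s,t,u) ∈ {(F,F,F,F); (F,F,T,F); (F,T,T,F)} — 3.
  p=F, q=F: remaining (r,s,t,u) ∈ {(F,F,F,F)} — 1.
Total: 4 + 0 + 3 + 1 = 8.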